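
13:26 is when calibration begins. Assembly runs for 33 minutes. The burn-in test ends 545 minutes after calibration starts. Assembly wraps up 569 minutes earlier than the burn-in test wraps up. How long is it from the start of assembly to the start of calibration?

57 minutes

The burn-in test ends at 13:26 + 545 min = 22:31.
Assembly ends at 22:31 − 569 min = 13:02.
Assembly starts at 13:02 − 33 min = 12:29.
From 12:29 to 13:26 is 57 minutes.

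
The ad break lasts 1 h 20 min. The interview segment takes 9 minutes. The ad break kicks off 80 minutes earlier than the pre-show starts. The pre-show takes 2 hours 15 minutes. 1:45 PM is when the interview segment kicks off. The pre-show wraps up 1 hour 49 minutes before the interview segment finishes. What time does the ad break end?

9:50 AM

The interview segment ends at 1:45 PM + 9 min = 1:54 PM.
The pre-show ends at 1:54 PM − 109 min = 12:05 PM.
The pre-show starts at 12:05 PM − 135 min = 9:50 AM.
The ad break starts at 9:50 AM − 80 min = 8:30 AM.
The ad break ends at 8:30 AM + 80 min = 9:50 AM.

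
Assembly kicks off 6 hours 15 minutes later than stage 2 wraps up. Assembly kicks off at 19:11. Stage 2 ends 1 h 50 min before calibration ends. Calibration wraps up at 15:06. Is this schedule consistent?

No

Stage 2 ends at 15:06 − 110 min = 13:16.
Assembly starts at 13:16 + 375 min = 19:31.
But assembly is also said to start at 19:11 — a 20-minute conflict.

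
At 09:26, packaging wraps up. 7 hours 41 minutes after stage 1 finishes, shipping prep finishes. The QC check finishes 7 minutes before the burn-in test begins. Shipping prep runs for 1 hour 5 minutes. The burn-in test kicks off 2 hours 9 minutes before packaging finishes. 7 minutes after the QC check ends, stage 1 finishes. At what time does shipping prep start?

The burn-in test starts at 09:26 − 129 min = 07:17.
The QC check ends at 07:17 − 7 min = 07:10.
Stage 1 ends at 07:10 + 7 min = 07:17.
Shipping prep ends at 07:17 + 461 min = 14:58.
Shipping prep starts at 14:58 − 65 min = 13:53.

13:53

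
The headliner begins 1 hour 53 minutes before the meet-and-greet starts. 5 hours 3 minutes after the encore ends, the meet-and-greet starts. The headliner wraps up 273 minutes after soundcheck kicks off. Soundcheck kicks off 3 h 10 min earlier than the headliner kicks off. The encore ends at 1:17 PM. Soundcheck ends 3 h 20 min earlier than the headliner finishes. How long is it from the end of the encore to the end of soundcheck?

The meet-and-greet starts at 1:17 PM + 303 min = 6:20 PM.
The headliner starts at 6:20 PM − 113 min = 4:27 PM.
Soundcheck starts at 4:27 PM − 190 min = 1:17 PM.
The headliner ends at 1:17 PM + 273 min = 5:50 PM.
Soundcheck ends at 5:50 PM − 200 min = 2:30 PM.
From 1:17 PM to 2:30 PM is 1 h 13 min.

1 h 13 min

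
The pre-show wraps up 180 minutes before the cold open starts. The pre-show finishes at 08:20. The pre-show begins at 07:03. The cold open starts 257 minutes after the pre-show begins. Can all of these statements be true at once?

Yes

The cold open starts at 07:03 + 257 min = 11:20.
The pre-show ends at 11:20 − 180 min = 08:20.
That matches the stated 08:20, so the schedule is consistent.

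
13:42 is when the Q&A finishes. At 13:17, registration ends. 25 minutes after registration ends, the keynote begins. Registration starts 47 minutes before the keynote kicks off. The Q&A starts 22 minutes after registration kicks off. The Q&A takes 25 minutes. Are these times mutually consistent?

Yes

The keynote starts at 13:17 + 25 min = 13:42.
Registration starts at 13:42 − 47 min = 12:55.
The Q&A starts at 12:55 + 22 min = 13:17.
The Q&A ends at 13:17 + 25 min = 13:42.
That matches the stated 13:42, so the schedule is consistent.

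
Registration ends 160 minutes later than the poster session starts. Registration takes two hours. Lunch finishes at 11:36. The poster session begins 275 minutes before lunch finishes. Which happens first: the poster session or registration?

The poster session starts at 11:36 − 275 min = 07:01.
Registration ends at 07:01 + 160 min = 09:41.
Registration starts at 09:41 − 120 min = 07:41.
The poster session starts at 07:01 and registration starts at 07:41, so the poster session is first.

the poster session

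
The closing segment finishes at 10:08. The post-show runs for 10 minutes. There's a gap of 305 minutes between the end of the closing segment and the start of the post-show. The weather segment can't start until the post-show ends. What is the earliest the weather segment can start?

15:23

The post-show starts at 10:08 + 305 min = 15:13.
The post-show ends at 15:13 + 10 min = 15:23.
The weather segment is bounded by the post-show, so the earliest it can start is 15:23.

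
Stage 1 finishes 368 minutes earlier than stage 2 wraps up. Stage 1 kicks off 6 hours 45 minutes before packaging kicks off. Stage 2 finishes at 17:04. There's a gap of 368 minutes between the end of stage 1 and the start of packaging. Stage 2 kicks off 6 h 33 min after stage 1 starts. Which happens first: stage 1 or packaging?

Stage 1 ends at 17:04 − 368 min = 10:56.
Packaging starts at 10:56 + 368 min = 17:04.
Stage 1 starts at 17:04 − 405 min = 10:19.
Stage 1 starts at 10:19 and packaging starts at 17:04, so stage 1 is first.

stage 1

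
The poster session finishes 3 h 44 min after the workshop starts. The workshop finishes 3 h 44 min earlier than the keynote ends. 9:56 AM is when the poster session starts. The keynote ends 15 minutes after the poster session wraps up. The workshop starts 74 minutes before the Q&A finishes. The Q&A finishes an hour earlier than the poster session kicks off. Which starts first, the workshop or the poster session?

the workshop

The Q&A ends at 9:56 AM − 60 min = 8:56 AM.
The workshop starts at 8:56 AM − 74 min = 7:42 AM.
The workshop starts at 7:42 AM and the poster session starts at 9:56 AM, so the workshop is first.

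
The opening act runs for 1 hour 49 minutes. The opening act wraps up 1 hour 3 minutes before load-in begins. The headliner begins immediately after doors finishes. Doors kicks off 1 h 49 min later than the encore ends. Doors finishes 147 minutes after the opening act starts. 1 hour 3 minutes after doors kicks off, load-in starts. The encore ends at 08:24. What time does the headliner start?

10:51

Doors starts at 08:24 + 109 min = 10:13.
Load-in starts at 10:13 + 63 min = 11:16.
The opening act ends at 11:16 − 63 min = 10:13.
The opening act starts at 10:13 − 109 min = 08:24.
Doors ends at 08:24 + 147 min = 10:51.
So the headliner starts at 10:51.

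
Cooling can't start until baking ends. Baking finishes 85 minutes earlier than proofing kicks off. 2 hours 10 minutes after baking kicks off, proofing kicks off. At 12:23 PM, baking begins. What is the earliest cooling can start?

Proofing starts at 12:23 PM + 130 min = 2:33 PM.
Baking ends at 2:33 PM − 85 min = 1:08 PM.
Cooling is bounded by baking, so the earliest it can start is 1:08 PM.

1:08 PM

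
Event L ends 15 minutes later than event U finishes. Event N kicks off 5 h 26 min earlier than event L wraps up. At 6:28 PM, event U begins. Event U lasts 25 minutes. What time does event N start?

Event U ends at 6:28 PM + 25 min = 6:53 PM.
Event L ends at 6:53 PM + 15 min = 7:08 PM.
Event N starts at 7:08 PM − 326 min = 1:42 PM.

1:42 PM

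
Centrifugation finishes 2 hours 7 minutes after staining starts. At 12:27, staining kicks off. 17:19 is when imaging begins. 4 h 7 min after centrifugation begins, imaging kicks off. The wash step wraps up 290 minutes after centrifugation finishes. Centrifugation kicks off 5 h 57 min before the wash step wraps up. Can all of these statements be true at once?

No

Centrifugation ends at 12:27 + 127 min = 14:34.
The wash step ends at 14:34 + 290 min = 19:24.
Centrifugation starts at 19:24 − 357 min = 13:27.
Imaging starts at 13:27 + 247 min = 17:34.
But imaging is also said to start at 17:19 — a 15-minute conflict.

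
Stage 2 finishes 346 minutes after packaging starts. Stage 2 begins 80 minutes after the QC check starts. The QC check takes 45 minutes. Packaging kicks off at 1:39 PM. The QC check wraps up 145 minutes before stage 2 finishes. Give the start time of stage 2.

5:35 PM

Stage 2 ends at 1:39 PM + 346 min = 7:25 PM.
The QC check ends at 7:25 PM − 145 min = 5:00 PM.
The QC check starts at 5:00 PM − 45 min = 4:15 PM.
Stage 2 starts at 4:15 PM + 80 min = 5:35 PM.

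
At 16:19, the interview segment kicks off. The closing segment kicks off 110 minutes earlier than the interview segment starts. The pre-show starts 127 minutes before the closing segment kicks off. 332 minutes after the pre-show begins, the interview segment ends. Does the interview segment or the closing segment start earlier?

the closing segment

The closing segment starts at 16:19 − 110 min = 14:29.
The interview segment starts at 16:19 and the closing segment starts at 14:29, so the closing segment is first.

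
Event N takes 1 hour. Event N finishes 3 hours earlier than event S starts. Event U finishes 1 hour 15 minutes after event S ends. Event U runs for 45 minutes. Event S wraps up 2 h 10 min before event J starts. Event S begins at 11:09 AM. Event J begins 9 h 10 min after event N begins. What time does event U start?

Event N ends at 11:09 AM − 180 min = 8:09 AM.
Event N starts at 8:09 AM − 60 min = 7:09 AM.
Event J starts at 7:09 AM + 550 min = 4:19 PM.
Event S ends at 4:19 PM − 130 min = 2:09 PM.
Event U ends at 2:09 PM + 75 min = 3:24 PM.
Event U starts at 3:24 PM − 45 min = 2:39 PM.

2:39 PM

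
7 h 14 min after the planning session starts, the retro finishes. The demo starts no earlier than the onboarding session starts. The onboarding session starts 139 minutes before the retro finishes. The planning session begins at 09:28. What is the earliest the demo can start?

The retro ends at 09:28 + 434 min = 16:42.
The onboarding session starts at 16:42 − 139 min = 14:23.
The demo is bounded by the onboarding session, so the earliest it can start is 14:23.

14:23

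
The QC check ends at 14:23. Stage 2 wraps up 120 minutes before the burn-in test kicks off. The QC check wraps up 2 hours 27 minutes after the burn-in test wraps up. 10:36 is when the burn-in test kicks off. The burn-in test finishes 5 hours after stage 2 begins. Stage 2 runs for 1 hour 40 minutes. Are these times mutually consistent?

Yes

Stage 2 ends at 10:36 − 120 min = 08:36.
Stage 2 starts at 08:36 − 100 min = 06:56.
The burn-in test ends at 06:56 + 300 min = 11:56.
The QC check ends at 11:56 + 147 min = 14:23.
That matches the stated 14:23, so the schedule is consistent.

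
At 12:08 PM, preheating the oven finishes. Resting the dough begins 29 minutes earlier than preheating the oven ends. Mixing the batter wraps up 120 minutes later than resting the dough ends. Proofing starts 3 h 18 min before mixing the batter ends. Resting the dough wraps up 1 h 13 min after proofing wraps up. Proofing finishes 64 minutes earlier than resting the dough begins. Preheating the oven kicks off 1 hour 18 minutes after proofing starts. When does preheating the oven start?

11:48 AM

Resting the dough starts at 12:08 PM − 29 min = 11:39 AM.
Proofing ends at 11:39 AM − 64 min = 10:35 AM.
Resting the dough ends at 10:35 AM + 73 min = 11:48 AM.
Mixing the batter ends at 11:48 AM + 120 min = 1:48 PM.
Proofing starts at 1:48 PM − 198 min = 10:30 AM.
Preheating the oven starts at 10:30 AM + 78 min = 11:48 AM.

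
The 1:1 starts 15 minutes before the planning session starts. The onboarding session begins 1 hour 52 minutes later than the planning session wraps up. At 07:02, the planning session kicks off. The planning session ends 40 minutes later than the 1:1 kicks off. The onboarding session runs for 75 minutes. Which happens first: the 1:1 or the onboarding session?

the 1:1

The 1:1 starts at 07:02 − 15 min = 06:47.
The planning session ends at 06:47 + 40 min = 07:27.
The onboarding session starts at 07:27 + 112 min = 09:19.
The 1:1 starts at 06:47 and the onboarding session starts at 09:19, so the 1:1 is first.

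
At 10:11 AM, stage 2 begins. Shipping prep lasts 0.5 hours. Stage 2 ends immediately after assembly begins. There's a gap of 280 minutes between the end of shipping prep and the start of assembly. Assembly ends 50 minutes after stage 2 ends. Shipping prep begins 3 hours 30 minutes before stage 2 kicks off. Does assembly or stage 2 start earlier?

stage 2

Shipping prep starts at 10:11 AM − 210 min = 6:41 AM.
Shipping prep ends at 6:41 AM + 30 min = 7:11 AM.
Assembly starts at 7:11 AM + 280 min = 11:51 AM.
Assembly starts at 11:51 AM and stage 2 starts at 10:11 AM, so stage 2 is first.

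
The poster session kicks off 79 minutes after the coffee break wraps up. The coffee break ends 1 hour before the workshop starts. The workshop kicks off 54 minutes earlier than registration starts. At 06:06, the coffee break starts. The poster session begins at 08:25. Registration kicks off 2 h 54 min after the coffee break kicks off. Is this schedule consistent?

Yes

Registration starts at 06:06 + 174 min = 09:00.
The workshop starts at 09:00 − 54 min = 08:06.
The coffee break ends at 08:06 − 60 min = 07:06.
The poster session starts at 07:06 + 79 min = 08:25.
That matches the stated 08:25, so the schedule is consistent.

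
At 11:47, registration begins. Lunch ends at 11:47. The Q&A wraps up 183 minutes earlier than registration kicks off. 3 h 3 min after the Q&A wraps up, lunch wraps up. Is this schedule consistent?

Yes

The Q&A ends at 11:47 − 183 min = 08:44.
Lunch ends at 08:44 + 183 min = 11:47.
That matches the stated 11:47, so the schedule is consistent.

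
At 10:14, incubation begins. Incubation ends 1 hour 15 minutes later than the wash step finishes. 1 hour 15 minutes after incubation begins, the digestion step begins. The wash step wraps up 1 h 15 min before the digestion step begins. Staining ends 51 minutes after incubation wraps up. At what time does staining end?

The digestion step starts at 10:14 + 75 min = 11:29.
The wash step ends at 11:29 − 75 min = 10:14.
Incubation ends at 10:14 + 75 min = 11:29.
Staining ends at 11:29 + 51 min = 12:20.

12:20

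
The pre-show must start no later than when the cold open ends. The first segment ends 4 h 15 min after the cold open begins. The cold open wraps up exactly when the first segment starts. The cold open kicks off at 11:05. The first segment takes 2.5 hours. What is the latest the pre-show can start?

The first segment ends at 11:05 + 255 min = 15:20.
The first segment starts at 15:20 − 150 min = 12:50.
So the cold open ends at 12:50.
The pre-show is bounded by the cold open, so the latest it can start is 12:50.

12:50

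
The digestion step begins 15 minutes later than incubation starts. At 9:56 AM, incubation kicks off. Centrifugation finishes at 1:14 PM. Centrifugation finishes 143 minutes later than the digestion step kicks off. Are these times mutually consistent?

No

The digestion step starts at 9:56 AM + 15 min = 10:11 AM.
Centrifugation ends at 10:11 AM + 143 min = 12:34 PM.
But centrifugation is also said to end at 1:14 PM — a 40-minute conflict.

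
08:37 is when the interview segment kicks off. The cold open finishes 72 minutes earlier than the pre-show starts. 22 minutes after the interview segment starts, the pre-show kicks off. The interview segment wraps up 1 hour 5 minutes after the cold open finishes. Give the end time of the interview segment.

The pre-show starts at 08:37 + 22 min = 08:59.
The cold open ends at 08:59 − 72 min = 07:47.
The interview segment ends at 07:47 + 65 min = 08:52.

08:52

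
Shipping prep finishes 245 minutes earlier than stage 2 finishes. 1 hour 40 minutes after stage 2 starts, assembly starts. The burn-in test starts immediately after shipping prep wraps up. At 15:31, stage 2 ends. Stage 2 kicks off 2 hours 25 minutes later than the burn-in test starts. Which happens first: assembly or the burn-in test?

Shipping prep ends at 15:31 − 245 min = 11:26.
So the burn-in test starts at 11:26.
Stage 2 starts at 11:26 + 145 min = 13:51.
Assembly starts at 13:51 + 100 min = 15:31.
Assembly starts at 15:31 and the burn-in test starts at 11:26, so the burn-in test is first.

the burn-in test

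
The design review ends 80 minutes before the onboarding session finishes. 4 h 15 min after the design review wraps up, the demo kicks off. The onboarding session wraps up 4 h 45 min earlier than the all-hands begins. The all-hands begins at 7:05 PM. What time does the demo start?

The onboarding session ends at 7:05 PM − 285 min = 2:20 PM.
The design review ends at 2:20 PM − 80 min = 1:00 PM.
The demo starts at 1:00 PM + 255 min = 5:15 PM.

5:15 PM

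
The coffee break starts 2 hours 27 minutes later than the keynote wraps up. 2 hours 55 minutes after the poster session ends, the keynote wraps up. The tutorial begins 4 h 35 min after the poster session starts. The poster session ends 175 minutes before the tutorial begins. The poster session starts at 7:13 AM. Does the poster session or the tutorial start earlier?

The tutorial starts at 7:13 AM + 275 min = 11:48 AM.
The poster session starts at 7:13 AM and the tutorial starts at 11:48 AM, so the poster session is first.

the poster session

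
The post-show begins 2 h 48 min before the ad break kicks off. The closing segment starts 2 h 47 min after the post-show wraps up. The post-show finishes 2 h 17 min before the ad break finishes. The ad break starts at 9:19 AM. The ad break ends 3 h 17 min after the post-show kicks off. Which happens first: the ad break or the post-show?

the post-show

The post-show starts at 9:19 AM − 168 min = 6:31 AM.
The ad break starts at 9:19 AM and the post-show starts at 6:31 AM, so the post-show is first.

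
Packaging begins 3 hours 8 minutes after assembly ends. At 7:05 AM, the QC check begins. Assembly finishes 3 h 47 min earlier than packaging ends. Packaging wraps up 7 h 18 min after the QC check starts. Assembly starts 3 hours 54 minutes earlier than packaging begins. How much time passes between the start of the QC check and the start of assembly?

165 minutes

Packaging ends at 7:05 AM + 438 min = 2:23 PM.
Assembly ends at 2:23 PM − 227 min = 10:36 AM.
Packaging starts at 10:36 AM + 188 min = 1:44 PM.
Assembly starts at 1:44 PM − 234 min = 9:50 AM.
From 7:05 AM to 9:50 AM is 165 minutes.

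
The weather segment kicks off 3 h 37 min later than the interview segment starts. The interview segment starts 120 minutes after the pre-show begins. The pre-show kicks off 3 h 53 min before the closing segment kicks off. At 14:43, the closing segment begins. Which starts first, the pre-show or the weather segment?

the pre-show

The pre-show starts at 14:43 − 233 min = 10:50.
The interview segment starts at 10:50 + 120 min = 12:50.
The weather segment starts at 12:50 + 217 min = 16:27.
The pre-show starts at 10:50 and the weather segment starts at 16:27, so the pre-show is first.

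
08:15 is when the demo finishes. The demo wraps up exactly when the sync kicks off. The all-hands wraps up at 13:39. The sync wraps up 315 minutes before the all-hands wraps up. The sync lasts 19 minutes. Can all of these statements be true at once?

The sync ends at 13:39 − 315 min = 08:24.
The sync starts at 08:24 − 19 min = 08:05.
So the demo ends at 08:05.
But the demo is also said to end at 08:15 — a 10-minute conflict.

No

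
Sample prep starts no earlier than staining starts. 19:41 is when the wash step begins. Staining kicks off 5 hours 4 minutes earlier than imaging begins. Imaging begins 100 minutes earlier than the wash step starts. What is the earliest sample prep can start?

12:57

Imaging starts at 19:41 − 100 min = 18:01.
Staining starts at 18:01 − 304 min = 12:57.
Sample prep is bounded by staining, so the earliest it can start is 12:57.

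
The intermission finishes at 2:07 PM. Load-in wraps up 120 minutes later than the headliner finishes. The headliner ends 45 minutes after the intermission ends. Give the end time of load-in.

4:52 PM

The headliner ends at 2:07 PM + 45 min = 2:52 PM.
Load-in ends at 2:52 PM + 120 min = 4:52 PM.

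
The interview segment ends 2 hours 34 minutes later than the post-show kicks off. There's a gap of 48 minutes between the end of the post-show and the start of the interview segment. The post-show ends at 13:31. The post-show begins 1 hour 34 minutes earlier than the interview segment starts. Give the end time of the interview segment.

15:19

The interview segment starts at 13:31 + 48 min = 14:19.
The post-show starts at 14:19 − 94 min = 12:45.
The interview segment ends at 12:45 + 154 min = 15:19.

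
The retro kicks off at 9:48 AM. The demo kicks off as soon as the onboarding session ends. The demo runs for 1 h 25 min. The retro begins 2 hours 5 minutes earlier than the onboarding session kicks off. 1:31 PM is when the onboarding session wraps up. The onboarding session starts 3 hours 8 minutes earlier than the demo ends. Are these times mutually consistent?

No

The demo starts at 1:31 PM.
The demo ends at 1:31 PM + 85 min = 2:56 PM.
The onboarding session starts at 2:56 PM − 188 min = 11:48 AM.
The retro starts at 11:48 AM − 125 min = 9:43 AM.
But the retro is also said to start at 9:48 AM — a 5-minute conflict.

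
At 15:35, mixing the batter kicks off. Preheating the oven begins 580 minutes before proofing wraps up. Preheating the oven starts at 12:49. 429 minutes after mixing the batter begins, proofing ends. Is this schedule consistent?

Proofing ends at 15:35 + 429 min = 22:44.
Preheating the oven starts at 22:44 − 580 min = 13:04.
But preheating the oven is also said to start at 12:49 — a 15-minute conflict.

No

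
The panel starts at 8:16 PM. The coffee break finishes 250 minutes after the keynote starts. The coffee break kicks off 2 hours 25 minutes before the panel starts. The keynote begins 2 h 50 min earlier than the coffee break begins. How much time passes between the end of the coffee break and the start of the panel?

The coffee break starts at 8:16 PM − 145 min = 5:51 PM.
The keynote starts at 5:51 PM − 170 min = 3:01 PM.
The coffee break ends at 3:01 PM + 250 min = 7:11 PM.
From 7:11 PM to 8:16 PM is 1 h 5 min.

1 h 5 min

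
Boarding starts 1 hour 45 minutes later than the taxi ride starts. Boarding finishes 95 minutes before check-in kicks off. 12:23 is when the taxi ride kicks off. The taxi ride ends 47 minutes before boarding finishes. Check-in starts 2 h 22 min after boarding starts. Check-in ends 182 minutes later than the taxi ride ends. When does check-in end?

17:10

Boarding starts at 12:23 + 105 min = 14:08.
Check-in starts at 14:08 + 142 min = 16:30.
Boarding ends at 16:30 − 95 min = 14:55.
The taxi ride ends at 14:55 − 47 min = 14:08.
Check-in ends at 14:08 + 182 min = 17:10.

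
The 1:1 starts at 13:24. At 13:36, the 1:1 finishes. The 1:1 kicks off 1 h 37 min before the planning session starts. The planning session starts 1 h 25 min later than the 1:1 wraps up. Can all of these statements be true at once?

The planning session starts at 13:36 + 85 min = 15:01.
The 1:1 starts at 15:01 − 97 min = 13:24.
That matches the stated 13:24, so the schedule is consistent.

Yes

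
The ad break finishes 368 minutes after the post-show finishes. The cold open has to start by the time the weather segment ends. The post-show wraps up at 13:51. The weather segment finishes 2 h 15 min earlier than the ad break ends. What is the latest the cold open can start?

The ad break ends at 13:51 + 368 min = 19:59.
The weather segment ends at 19:59 − 135 min = 17:44.
The cold open is bounded by the weather segment, so the latest it can start is 17:44.

17:44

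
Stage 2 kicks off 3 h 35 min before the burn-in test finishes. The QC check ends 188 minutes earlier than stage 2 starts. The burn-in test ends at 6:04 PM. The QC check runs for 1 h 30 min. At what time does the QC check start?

Stage 2 starts at 6:04 PM − 215 min = 2:29 PM.
The QC check ends at 2:29 PM − 188 min = 11:21 AM.
The QC check starts at 11:21 AM − 90 min = 9:51 AM.

9:51 AM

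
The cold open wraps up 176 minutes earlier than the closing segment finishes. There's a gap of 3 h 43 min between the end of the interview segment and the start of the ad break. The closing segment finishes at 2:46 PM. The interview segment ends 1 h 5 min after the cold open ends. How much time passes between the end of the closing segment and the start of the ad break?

1 hour 52 minutes

The cold open ends at 2:46 PM − 176 min = 11:50 AM.
The interview segment ends at 11:50 AM + 65 min = 12:55 PM.
The ad break starts at 12:55 PM + 223 min = 4:38 PM.
From 2:46 PM to 4:38 PM is 1 hour 52 minutes.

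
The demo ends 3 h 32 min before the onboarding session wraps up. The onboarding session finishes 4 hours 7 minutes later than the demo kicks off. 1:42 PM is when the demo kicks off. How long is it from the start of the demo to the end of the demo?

The onboarding session ends at 1:42 PM + 247 min = 5:49 PM.
The demo ends at 5:49 PM − 212 min = 2:17 PM.
From 1:42 PM to 2:17 PM is 35 minutes.

35 minutes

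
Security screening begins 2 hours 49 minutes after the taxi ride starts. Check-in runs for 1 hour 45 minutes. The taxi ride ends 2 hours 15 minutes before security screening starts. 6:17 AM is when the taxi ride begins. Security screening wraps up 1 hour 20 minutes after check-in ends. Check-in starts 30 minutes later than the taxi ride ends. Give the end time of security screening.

10:26 AM

Security screening starts at 6:17 AM + 169 min = 9:06 AM.
The taxi ride ends at 9:06 AM − 135 min = 6:51 AM.
Check-in starts at 6:51 AM + 30 min = 7:21 AM.
Check-in ends at 7:21 AM + 105 min = 9:06 AM.
Security screening ends at 9:06 AM + 80 min = 10:26 AM.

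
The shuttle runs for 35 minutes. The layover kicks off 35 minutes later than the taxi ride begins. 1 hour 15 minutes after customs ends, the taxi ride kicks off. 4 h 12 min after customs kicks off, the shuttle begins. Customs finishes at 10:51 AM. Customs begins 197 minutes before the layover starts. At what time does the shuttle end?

The taxi ride starts at 10:51 AM + 75 min = 12:06 PM.
The layover starts at 12:06 PM + 35 min = 12:41 PM.
Customs starts at 12:41 PM − 197 min = 9:24 AM.
The shuttle starts at 9:24 AM + 252 min = 1:36 PM.
The shuttle ends at 1:36 PM + 35 min = 2:11 PM.

2:11 PM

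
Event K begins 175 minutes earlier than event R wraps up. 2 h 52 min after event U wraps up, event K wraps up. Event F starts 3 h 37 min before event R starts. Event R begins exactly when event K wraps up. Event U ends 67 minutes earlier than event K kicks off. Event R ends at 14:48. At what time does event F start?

10:01

Event K starts at 14:48 − 175 min = 11:53.
Event U ends at 11:53 − 67 min = 10:46.
Event K ends at 10:46 + 172 min = 13:38.
So event R starts at 13:38.
Event F starts at 13:38 − 217 min = 10:01.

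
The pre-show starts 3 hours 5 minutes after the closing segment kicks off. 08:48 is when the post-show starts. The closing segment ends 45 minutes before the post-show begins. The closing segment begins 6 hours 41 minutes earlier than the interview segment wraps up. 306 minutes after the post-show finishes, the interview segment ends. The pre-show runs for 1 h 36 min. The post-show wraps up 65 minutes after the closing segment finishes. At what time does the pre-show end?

The closing segment ends at 08:48 − 45 min = 08:03.
The post-show ends at 08:03 + 65 min = 09:08.
The interview segment ends at 09:08 + 306 min = 14:14.
The closing segment starts at 14:14 − 401 min = 07:33.
The pre-show starts at 07:33 + 185 min = 10:38.
The pre-show ends at 10:38 + 96 min = 12:14.

12:14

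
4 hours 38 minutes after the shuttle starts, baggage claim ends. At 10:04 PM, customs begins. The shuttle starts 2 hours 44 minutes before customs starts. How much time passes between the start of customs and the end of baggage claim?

The shuttle starts at 10:04 PM − 164 min = 7:20 PM.
Baggage claim ends at 7:20 PM + 278 min = 11:58 PM.
From 10:04 PM to 11:58 PM is 1 hour 54 minutes.

1 hour 54 minutes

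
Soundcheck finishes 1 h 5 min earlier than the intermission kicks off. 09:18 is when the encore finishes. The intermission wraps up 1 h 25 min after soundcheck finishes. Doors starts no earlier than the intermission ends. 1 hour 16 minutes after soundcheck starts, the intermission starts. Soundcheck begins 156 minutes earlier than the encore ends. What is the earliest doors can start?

Soundcheck starts at 09:18 − 156 min = 06:42.
The intermission starts at 06:42 + 76 min = 07:58.
Soundcheck ends at 07:58 − 65 min = 06:53.
The intermission ends at 06:53 + 85 min = 08:18.
Doors is bounded by the intermission, so the earliest it can start is 08:18.

08:18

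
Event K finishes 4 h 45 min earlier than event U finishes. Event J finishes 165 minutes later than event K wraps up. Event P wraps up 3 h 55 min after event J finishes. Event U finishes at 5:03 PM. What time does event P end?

6:58 PM

Event K ends at 5:03 PM − 285 min = 12:18 PM.
Event J ends at 12:18 PM + 165 min = 3:03 PM.
Event P ends at 3:03 PM + 235 min = 6:58 PM.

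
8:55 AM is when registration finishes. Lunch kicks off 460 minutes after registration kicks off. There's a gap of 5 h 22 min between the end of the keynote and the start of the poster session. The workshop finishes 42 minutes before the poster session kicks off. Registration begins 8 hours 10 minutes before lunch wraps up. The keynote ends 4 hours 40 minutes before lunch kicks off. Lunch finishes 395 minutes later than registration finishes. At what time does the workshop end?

3:00 PM

Lunch ends at 8:55 AM + 395 min = 3:30 PM.
Registration starts at 3:30 PM − 490 min = 7:20 AM.
Lunch starts at 7:20 AM + 460 min = 3:00 PM.
The keynote ends at 3:00 PM − 280 min = 10:20 AM.
The poster session starts at 10:20 AM + 322 min = 3:42 PM.
The workshop ends at 3:42 PM − 42 min = 3:00 PM.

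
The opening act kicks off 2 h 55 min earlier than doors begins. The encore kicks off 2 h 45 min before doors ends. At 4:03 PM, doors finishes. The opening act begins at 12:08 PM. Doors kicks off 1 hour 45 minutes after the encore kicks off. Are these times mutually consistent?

The encore starts at 4:03 PM − 165 min = 1:18 PM.
Doors starts at 1:18 PM + 105 min = 3:03 PM.
The opening act starts at 3:03 PM − 175 min = 12:08 PM.
That matches the stated 12:08 PM, so the schedule is consistent.

Yes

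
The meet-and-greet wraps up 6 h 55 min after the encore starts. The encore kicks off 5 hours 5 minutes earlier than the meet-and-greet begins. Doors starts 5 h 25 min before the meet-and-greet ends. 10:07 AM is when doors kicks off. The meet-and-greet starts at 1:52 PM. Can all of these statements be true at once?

The encore starts at 1:52 PM − 305 min = 8:47 AM.
The meet-and-greet ends at 8:47 AM + 415 min = 3:42 PM.
Doors starts at 3:42 PM − 325 min = 10:17 AM.
But doors is also said to start at 10:07 AM — a 10-minute conflict.

No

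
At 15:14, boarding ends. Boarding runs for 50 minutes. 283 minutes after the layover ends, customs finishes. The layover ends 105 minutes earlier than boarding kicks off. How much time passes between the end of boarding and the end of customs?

Boarding starts at 15:14 − 50 min = 14:24.
The layover ends at 14:24 − 105 min = 12:39.
Customs ends at 12:39 + 283 min = 17:22.
From 15:14 to 17:22 is 128 minutes.

128 minutes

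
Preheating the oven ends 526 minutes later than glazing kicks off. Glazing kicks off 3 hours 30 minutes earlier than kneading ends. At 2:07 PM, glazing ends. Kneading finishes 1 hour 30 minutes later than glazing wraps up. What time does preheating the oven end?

8:53 PM

Kneading ends at 2:07 PM + 90 min = 3:37 PM.
Glazing starts at 3:37 PM − 210 min = 12:07 PM.
Preheating the oven ends at 12:07 PM + 526 min = 8:53 PM.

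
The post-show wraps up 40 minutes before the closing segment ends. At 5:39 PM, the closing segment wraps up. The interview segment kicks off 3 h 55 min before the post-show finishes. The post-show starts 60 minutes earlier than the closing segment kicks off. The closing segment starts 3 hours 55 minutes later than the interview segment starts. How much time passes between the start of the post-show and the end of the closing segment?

The post-show ends at 5:39 PM − 40 min = 4:59 PM.
The interview segment starts at 4:59 PM − 235 min = 1:04 PM.
The closing segment starts at 1:04 PM + 235 min = 4:59 PM.
The post-show starts at 4:59 PM − 60 min = 3:59 PM.
From 3:59 PM to 5:39 PM is 1 hour 40 minutes.

1 hour 40 minutes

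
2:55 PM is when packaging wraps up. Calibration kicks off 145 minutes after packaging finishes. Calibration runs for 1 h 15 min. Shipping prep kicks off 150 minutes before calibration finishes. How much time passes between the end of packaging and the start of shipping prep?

1 hour 10 minutes

Calibration starts at 2:55 PM + 145 min = 5:20 PM.
Calibration ends at 5:20 PM + 75 min = 6:35 PM.
Shipping prep starts at 6:35 PM − 150 min = 4:05 PM.
From 2:55 PM to 4:05 PM is 1 hour 10 minutes.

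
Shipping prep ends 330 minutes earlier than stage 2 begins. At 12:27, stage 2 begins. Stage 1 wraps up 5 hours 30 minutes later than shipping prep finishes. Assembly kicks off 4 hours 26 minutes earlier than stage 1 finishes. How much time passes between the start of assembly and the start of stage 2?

266 minutes

Shipping prep ends at 12:27 − 330 min = 06:57.
Stage 1 ends at 06:57 + 330 min = 12:27.
Assembly starts at 12:27 − 266 min = 08:01.
From 08:01 to 12:27 is 266 minutes.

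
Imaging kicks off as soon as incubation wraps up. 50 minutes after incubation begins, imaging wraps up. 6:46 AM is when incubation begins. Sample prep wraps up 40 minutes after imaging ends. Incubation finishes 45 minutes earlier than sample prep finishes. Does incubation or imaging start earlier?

Imaging ends at 6:46 AM + 50 min = 7:36 AM.
Sample prep ends at 7:36 AM + 40 min = 8:16 AM.
Incubation ends at 8:16 AM − 45 min = 7:31 AM.
So imaging starts at 7:31 AM.
Incubation starts at 6:46 AM and imaging starts at 7:31 AM, so incubation is first.

incubation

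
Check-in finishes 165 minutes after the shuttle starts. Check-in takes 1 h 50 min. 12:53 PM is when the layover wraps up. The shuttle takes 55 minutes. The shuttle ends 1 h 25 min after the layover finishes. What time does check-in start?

The shuttle ends at 12:53 PM + 85 min = 2:18 PM.
The shuttle starts at 2:18 PM − 55 min = 1:23 PM.
Check-in ends at 1:23 PM + 165 min = 4:08 PM.
Check-in starts at 4:08 PM − 110 min = 2:18 PM.

2:18 PM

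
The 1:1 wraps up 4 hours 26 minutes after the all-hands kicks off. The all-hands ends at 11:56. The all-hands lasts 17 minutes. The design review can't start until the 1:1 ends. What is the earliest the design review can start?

The all-hands starts at 11:56 − 17 min = 11:39.
The 1:1 ends at 11:39 + 266 min = 16:05.
The design review is bounded by the 1:1, so the earliest it can start is 16:05.

16:05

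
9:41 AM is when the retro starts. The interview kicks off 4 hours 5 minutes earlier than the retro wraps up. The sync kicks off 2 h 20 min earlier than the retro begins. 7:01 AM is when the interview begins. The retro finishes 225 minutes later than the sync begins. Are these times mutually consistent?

The sync starts at 9:41 AM − 140 min = 7:21 AM.
The retro ends at 7:21 AM + 225 min = 11:06 AM.
The interview starts at 11:06 AM − 245 min = 7:01 AM.
That matches the stated 7:01 AM, so the schedule is consistent.

Yes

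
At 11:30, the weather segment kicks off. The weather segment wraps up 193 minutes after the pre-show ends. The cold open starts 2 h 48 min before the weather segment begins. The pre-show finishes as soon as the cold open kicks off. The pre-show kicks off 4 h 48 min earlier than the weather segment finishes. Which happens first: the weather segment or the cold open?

The cold open starts at 11:30 − 168 min = 08:42.
The weather segment starts at 11:30 and the cold open starts at 08:42, so the cold open is first.

the cold open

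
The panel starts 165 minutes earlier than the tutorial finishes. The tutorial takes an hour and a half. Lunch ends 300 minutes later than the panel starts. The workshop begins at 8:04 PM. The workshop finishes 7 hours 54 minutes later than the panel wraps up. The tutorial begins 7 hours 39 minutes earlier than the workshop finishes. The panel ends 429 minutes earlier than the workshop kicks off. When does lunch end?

The panel ends at 8:04 PM − 429 min = 12:55 PM.
The workshop ends at 12:55 PM + 474 min = 8:49 PM.
The tutorial starts at 8:49 PM − 459 min = 1:10 PM.
The tutorial ends at 1:10 PM + 90 min = 2:40 PM.
The panel starts at 2:40 PM − 165 min = 11:55 AM.
Lunch ends at 11:55 AM + 300 min = 4:55 PM.

4:55 PM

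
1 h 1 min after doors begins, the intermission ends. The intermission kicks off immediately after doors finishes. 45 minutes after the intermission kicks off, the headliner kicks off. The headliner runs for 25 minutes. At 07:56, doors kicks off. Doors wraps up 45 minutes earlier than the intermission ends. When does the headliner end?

09:22

The intermission ends at 07:56 + 61 min = 08:57.
Doors ends at 08:57 − 45 min = 08:12.
So the intermission starts at 08:12.
The headliner starts at 08:12 + 45 min = 08:57.
The headliner ends at 08:57 + 25 min = 09:22.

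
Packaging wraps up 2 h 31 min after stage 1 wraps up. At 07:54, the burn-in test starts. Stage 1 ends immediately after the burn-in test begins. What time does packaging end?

Stage 1 ends at 07:54.
Packaging ends at 07:54 + 151 min = 10:25.

10:25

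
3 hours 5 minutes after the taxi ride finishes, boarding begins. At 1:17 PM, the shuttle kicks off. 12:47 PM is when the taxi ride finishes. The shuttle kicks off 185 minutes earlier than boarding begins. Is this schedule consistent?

No

Boarding starts at 12:47 PM + 185 min = 3:52 PM.
The shuttle starts at 3:52 PM − 185 min = 12:47 PM.
But the shuttle is also said to start at 1:17 PM — a 30-minute conflict.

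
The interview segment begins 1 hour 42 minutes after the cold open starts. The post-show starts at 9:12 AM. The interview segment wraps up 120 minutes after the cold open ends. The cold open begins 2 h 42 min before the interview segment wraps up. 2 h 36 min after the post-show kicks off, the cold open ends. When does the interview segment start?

12:48 PM

The cold open ends at 9:12 AM + 156 min = 11:48 AM.
The interview segment ends at 11:48 AM + 120 min = 1:48 PM.
The cold open starts at 1:48 PM − 162 min = 11:06 AM.
The interview segment starts at 11:06 AM + 102 min = 12:48 PM.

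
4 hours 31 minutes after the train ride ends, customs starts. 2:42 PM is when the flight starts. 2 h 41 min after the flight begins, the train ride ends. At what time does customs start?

The train ride ends at 2:42 PM + 161 min = 5:23 PM.
Customs starts at 5:23 PM + 271 min = 9:54 PM.

9:54 PM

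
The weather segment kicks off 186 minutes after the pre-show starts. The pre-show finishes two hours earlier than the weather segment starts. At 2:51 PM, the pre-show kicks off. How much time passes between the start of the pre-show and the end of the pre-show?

1 hour 6 minutes

The weather segment starts at 2:51 PM + 186 min = 5:57 PM.
The pre-show ends at 5:57 PM − 120 min = 3:57 PM.
From 2:51 PM to 3:57 PM is 1 hour 6 minutes.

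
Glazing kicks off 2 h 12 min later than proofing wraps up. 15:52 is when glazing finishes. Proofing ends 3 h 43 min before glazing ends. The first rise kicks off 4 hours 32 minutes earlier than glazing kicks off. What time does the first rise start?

Proofing ends at 15:52 − 223 min = 12:09.
Glazing starts at 12:09 + 132 min = 14:21.
The first rise starts at 14:21 − 272 min = 09:49.

09:49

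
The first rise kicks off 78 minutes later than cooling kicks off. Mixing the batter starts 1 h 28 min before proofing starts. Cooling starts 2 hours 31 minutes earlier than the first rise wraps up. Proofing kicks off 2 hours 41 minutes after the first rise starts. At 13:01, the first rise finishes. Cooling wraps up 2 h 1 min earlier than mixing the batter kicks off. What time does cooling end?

11:00

Cooling starts at 13:01 − 151 min = 10:30.
The first rise starts at 10:30 + 78 min = 11:48.
Proofing starts at 11:48 + 161 min = 14:29.
Mixing the batter starts at 14:29 − 88 min = 13:01.
Cooling ends at 13:01 − 121 min = 11:00.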